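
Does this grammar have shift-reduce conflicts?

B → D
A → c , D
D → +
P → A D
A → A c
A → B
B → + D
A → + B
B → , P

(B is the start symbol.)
Yes — I1: [D → + .] vs [D → . +]; I5: [D → + .] vs [B → . + D]

A shift-reduce conflict occurs when an LR(0) state has both:
  - a complete (reduce) item [A → α .] (dot at the end), and
  - a shift item [B → β . c γ] (dot before a terminal).

Augment with B' → B and build the canonical LR(0) collection (I0 = CLOSURE({[B' → . B]}), then GOTO on every symbol after a dot until no new states appear). It has 18 states:
  I0: { [B → . + D], [B → . , P], [B → . D], [B' → . B], [D → . +] }  — shift
  I1: { [B → + . D], [D → + .], [D → . +] }  — shift, reduce
  I2: { [A → . + B], [A → . A c], [A → . B], [A → . c , D], [B → , . P], [B → . + D], [B → . , P], [B → . D], [D → . +], [P → . A D] }  — shift
  I3: { [B' → B .] }  — accept
  I4: { [B → D .] }  — reduce
  I5: { [A → + . B], [B → + . D], [B → . + D], [B → . , P], [B → . D], [D → + .], [D → . +] }  — shift, reduce
  I6: { [A → A . c], [D → . +], [P → A . D] }  — shift
  I7: { [A → B .] }  — reduce
  I8: { [B → , P .] }  — reduce
  I9: { [A → c . , D] }  — shift
  I10: { [A → c , . D], [D → . +] }  — shift
  I11: { [D → + .] }  — reduce
  I12: { [A → c , D .] }  — reduce
  I13: { [P → A D .] }  — reduce
  I14: { [A → A c .] }  — reduce
  I15: { [A → + B .] }  — reduce
  I16: { [B → + D .], [B → D .] }  — 2 reduces
  I17: { [B → + D .] }  — reduce

I1 contains reduce item [D → + .] and shift item [D → . +] — shift-reduce conflict.
I5 contains reduce item [D → + .] and shift items [B → . + D], [B → . , P], [D → . +] — shift-reduce conflict.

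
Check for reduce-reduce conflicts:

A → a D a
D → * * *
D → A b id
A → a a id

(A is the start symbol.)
A reduce-reduce conflict occurs when an LR(0) state has two complete items [A → α .] and [B → β .] — both call for a reduction, and with no lookahead the parser cannot choose between them.

Augment with A' → A and build the canonical LR(0) collection (I0 = CLOSURE({[A' → . A]}), then GOTO on every symbol after a dot until no new states appear). It has 13 states:
  I0: { [A → . a D a], [A → . a a id], [A' → . A] }  — shift
  I1: { [A' → A .] }  — accept
  I2: { [A → . a D a], [A → . a a id], [A → a . D a], [A → a . a id], [D → . * * *], [D → . A b id] }  — shift
  I3: { [D → * . * *] }  — shift
  I4: { [D → A . b id] }  — shift
  I5: { [A → a D . a] }  — shift
  I6: { [A → . a D a], [A → . a a id], [A → a . D a], [A → a . a id], [A → a a . id], [D → . * * *], [D → . A b id] }  — shift
  I7: { [A → a a id .] }  — reduce
  I8: { [A → a D a .] }  — reduce
  I9: { [D → A b . id] }  — shift
  I10: { [D → A b id .] }  — reduce
  I11: { [D → * * . *] }  — shift
  I12: { [D → * * * .] }  — reduce

No state contains more than one complete item.

Answer: No reduce-reduce conflicts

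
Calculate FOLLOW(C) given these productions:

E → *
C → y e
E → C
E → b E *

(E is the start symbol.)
To compute FOLLOW(C), find every occurrence of C on a right-hand side N → α C β: add FIRST(β) \ {ε}, and if β is empty or nullable also add FOLLOW(N). Iterate to a fixed point.

In E → C: C is at the end, add FOLLOW(E)

The FOLLOW sets referred to above (computed the same way, to a fixed point):
  FOLLOW(E) = { $, '*' }

Taking the union: FOLLOW(C) = { $, '*' }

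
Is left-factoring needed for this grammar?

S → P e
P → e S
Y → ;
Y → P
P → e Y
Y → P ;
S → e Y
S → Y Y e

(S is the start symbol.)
Yes, P has productions with common prefix 'e'; Y has productions with common prefix 'P'

Left-factoring is needed when two productions for the same non-terminal
share a common prefix on the right-hand side.

Productions for S:
  S → P e
  S → e Y
  S → Y Y e
Productions for P:
  P → e S
  P → e Y
Productions for Y:
  Y → ;
  Y → P
  Y → P ;

Found common prefix 'e' in productions for P
Found common prefix 'P' in productions for Y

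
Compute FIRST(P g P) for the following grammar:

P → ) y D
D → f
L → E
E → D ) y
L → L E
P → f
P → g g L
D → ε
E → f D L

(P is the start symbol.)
{ ')', 'f', 'g' }

FIRST sets of the non-terminals involved (from the grammar, by fixed-point iteration):
  FIRST(P) = { ')', 'f', 'g' }

To compute FIRST(P g P), process the symbols left to right:
Symbol P is a non-terminal. Add FIRST(P) \ {ε} = { ')', 'f', 'g' }
P is not nullable (ε ∉ FIRST(P)), so stop here.
FIRST(P g P) = { ')', 'f', 'g' }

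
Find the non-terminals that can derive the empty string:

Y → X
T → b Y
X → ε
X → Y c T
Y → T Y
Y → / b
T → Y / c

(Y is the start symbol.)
{ 'X', 'Y' }

ε-productions: X → ε
So X is immediately nullable.
Y → X: every symbol on the right is nullable, so Y is nullable too.
No further non-terminal can be added: every production for the remaining non-terminals contains a terminal or a non-nullable non-terminal.
Nullable = { 'X', 'Y' }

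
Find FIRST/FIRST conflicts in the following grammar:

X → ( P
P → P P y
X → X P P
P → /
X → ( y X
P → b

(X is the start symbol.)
A FIRST/FIRST conflict occurs when two productions N → α and N → β for the same non-terminal have FIRST(α) ∩ FIRST(β) ≠ ∅ (with ε ∈ FIRST of a nullable right-hand side, so two nullable alternatives also conflict).

FIRST sets of the non-terminals at (or reachable through a nullable prefix from) the front of some alternative:
  FIRST(X) = { '(' }
  FIRST(P) = { '/', 'b' }

Productions for X:
  X → ( P: FIRST = { '(' }
  X → X P P: FIRST = { '(' }
  X → ( y X: FIRST = { '(' }
Productions for P:
  P → P P y: FIRST = { '/', 'b' }
  P → /: FIRST = { '/' }
  P → b: FIRST = { 'b' }

Conflict for X: X → ( P and X → X P P
  Overlap: { '(' }
Conflict for X: X → ( P and X → ( y X
  Overlap: { '(' }
Conflict for X: X → X P P and X → ( y X
  Overlap: { '(' }
Conflict for P: P → P P y and P → /
  Overlap: { '/' }
Conflict for P: P → P P y and P → b
  Overlap: { 'b' }

Answer: Yes. X → '(' P / X → X P P on { '(' }; X → '(' P / X → '(' y X on { '(' }; X → X P P / X → '(' y X on { '(' }; P → P P y / P → '/' on { '/' }; P → P P y / P → b on { 'b' }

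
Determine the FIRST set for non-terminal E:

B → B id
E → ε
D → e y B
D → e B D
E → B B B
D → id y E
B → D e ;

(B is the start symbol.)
To compute FIRST(E), examine every production with E on the left-hand side, reading each right-hand side left to right until a non-nullable symbol is reached.

FIRST sets of the other non-terminals involved (by the same procedure, iterated to a fixed point):
  FIRST(B) = { 'e', 'id' }

From E → ε:
  - ε-production, so ε ∈ FIRST(E)
From E → B B B:
  - B is a non-terminal: add FIRST(B) \ {ε} = { 'e', 'id' }
    B is not nullable, so stop

Collecting: FIRST(E) = { 'e', 'id', ε }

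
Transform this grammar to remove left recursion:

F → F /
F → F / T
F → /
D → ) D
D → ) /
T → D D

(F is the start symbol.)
F → / F'
F' → / F'
F' → / T F'
F' → ε
D → ) D
D → ) /
T → D D

F is directly left-recursive. The standard transformation for
  A → A α₁ | ... | A α_m | β₁ | ... | β_n
is
  A  → β₁ A' | ... | β_n A'
  A' → α₁ A' | ... | α_m A' | ε

F → / becomes F → / F'
F → F / becomes F' → / F'
F → F / T becomes F' → / T F'
Add F' → ε

Productions for other non-terminals are unchanged:
  D → ) D
  D → ) /
  T → D D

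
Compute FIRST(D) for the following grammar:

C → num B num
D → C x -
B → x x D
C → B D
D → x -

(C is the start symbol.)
FIRST sets of the other non-terminals involved (by the same procedure, iterated to a fixed point):
  FIRST(C) = { 'num', 'x' }

From D → C x -:
  - C is a non-terminal: add FIRST(C) \ {ε} = { 'num', 'x' }
    C is not nullable, so stop
From D → x -:
  - x is a terminal: add 'x' and stop

Collecting: FIRST(D) = { 'num', 'x' }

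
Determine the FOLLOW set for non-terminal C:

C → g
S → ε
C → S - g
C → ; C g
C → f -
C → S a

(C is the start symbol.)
To compute FOLLOW(C), find every occurrence of C on a right-hand side N → α C β: add FIRST(β) \ {ε}, and if β is empty or nullable also add FOLLOW(N). Iterate to a fixed point.

C is the start symbol, so $ ∈ FOLLOW(C).
In C → ; C g: C is followed by g, add FIRST(g) \ {ε} = { 'g' }

Taking the union: FOLLOW(C) = { $, 'g' }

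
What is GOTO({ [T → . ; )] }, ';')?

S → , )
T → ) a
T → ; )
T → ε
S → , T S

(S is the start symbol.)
{ [T → ; . )] }

GOTO(I, ';') = CLOSURE({ [A → αX.β] : [A → α.Xβ] ∈ I, X = ';' })

Items with dot before ';', with the dot advanced:
  [T → . ; )] → [T → ; . )]
Closure adds nothing (no advanced item has the dot before a non-terminal).

GOTO = { [T → ; . )] }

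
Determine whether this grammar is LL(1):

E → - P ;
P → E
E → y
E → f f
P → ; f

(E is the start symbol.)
Yes, the grammar is LL(1).

Relevant sets:
  FIRST(E) = { '-', 'f', 'y' }

For E:
  PREDICT(E → '-' P ';') = { '-' }
  PREDICT(E → y) = { 'y' }
  PREDICT(E → f f) = { 'f' }
For P:
  PREDICT(P → E) = { '-', 'f', 'y' }
  PREDICT(P → ';' f) = { ';' }

All predict sets are disjoint. The grammar IS LL(1).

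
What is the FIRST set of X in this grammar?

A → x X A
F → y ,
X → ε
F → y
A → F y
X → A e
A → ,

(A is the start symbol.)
To compute FIRST(X), examine every production with X on the left-hand side, reading each right-hand side left to right until a non-nullable symbol is reached.

FIRST sets of the other non-terminals involved (by the same procedure, iterated to a fixed point):
  FIRST(A) = { ',', 'x', 'y' }

From X → ε:
  - ε-production, so ε ∈ FIRST(X)
From X → A e:
  - A is a non-terminal: add FIRST(A) \ {ε} = { ',', 'x', 'y' }
    A is not nullable, so stop

Collecting: FIRST(X) = { ',', 'x', 'y', ε }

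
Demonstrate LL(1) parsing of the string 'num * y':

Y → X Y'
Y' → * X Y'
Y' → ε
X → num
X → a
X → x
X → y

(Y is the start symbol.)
Stack is shown with the top on the left.

Stack     Input      Action
---------------------------
Y $       num * y $  output Y → X Y'
X Y' $    num * y $  output X → num
num Y' $  num * y $  match 'num'
Y' $      * y $      output Y' → * X Y'
* X Y' $  * y $      match '*'
X Y' $    y $        output X → y
y Y' $    y $        match 'y'
Y' $      $          output Y' → ε
$         $          accept

The string is accepted.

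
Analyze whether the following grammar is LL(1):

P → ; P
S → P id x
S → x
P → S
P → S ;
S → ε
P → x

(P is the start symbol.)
No. Predict set conflict for P: { ';' }

A grammar is LL(1) if for each non-terminal N with multiple productions, the predict sets of those productions are pairwise disjoint, where PREDICT(N → α) = (FIRST(α) \ {ε}) ∪ (FOLLOW(N) if α ⇒* ε).

Relevant sets:
  FIRST(S) = { ';', 'id', 'x', ε }
  FIRST(P) = { ';', 'id', 'x', ε }
  FOLLOW(P) = { $, 'id' }
  FOLLOW(S) = { $, ';', 'id' }

For P:
  PREDICT(P → ';' P) = { ';' }
  PREDICT(P → S) = { $, ';', 'id', 'x' }
  PREDICT(P → S ';') = { ';', 'id', 'x' }
  PREDICT(P → x) = { 'x' }
For S:
  PREDICT(S → P id x) = { ';', 'id', 'x' }
  PREDICT(S → x) = { 'x' }
  PREDICT(S → ε) = { $, ';', 'id' }

Conflict found: Predict set conflict for P: { ';' }
The grammar is NOT LL(1).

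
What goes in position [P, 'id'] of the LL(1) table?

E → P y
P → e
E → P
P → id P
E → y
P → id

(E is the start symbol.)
To find M[P, 'id'], we find productions for P where 'id' is in the predict set (PREDICT(N → α) = (FIRST(α) \ {ε}) ∪ (FOLLOW(N) if α ⇒* ε)).

P → e: PREDICT = { 'e' }
P → id P: PREDICT = { 'id' }
  'id' is in predict set, so this production goes in M[P, 'id']
P → id: PREDICT = { 'id' }
  'id' is in predict set, so this production goes in M[P, 'id']

M[P, 'id'] = P → id P, P → id  (a multiply-defined cell — the grammar is not LL(1))

Answer: P → id P, P → id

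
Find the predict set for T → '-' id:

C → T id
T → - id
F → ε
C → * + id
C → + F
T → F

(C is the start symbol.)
{ '-' }

PREDICT(T → '-' id) = (FIRST(RHS) \ {ε}) ∪ (FOLLOW(T) if ε ∈ FIRST(RHS), i.e. RHS ⇒* ε)
FIRST('-' id) = { '-' }
ε ∉ FIRST('-' id), so FOLLOW(T) is not added.
PREDICT(T → '-' id) = { '-' }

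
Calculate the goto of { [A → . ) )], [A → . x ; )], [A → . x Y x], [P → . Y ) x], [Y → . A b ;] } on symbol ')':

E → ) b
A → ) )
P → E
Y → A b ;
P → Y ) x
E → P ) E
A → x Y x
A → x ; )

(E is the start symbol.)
{ [A → ) . )] }

GOTO(I, ')') = CLOSURE({ [A → αX.β] : [A → α.Xβ] ∈ I, X = ')' })

Items with dot before ')', with the dot advanced:
  [A → . ) )] → [A → ) . )]
Closure adds nothing (no advanced item has the dot before a non-terminal).

GOTO = { [A → ) . )] }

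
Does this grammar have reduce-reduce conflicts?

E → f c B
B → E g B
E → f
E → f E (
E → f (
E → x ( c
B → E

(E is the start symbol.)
No reduce-reduce conflicts

Augment with E' → E and build the canonical LR(0) collection (I0 = CLOSURE({[E' → . E]}), then GOTO on every symbol after a dot until no new states appear). It has 14 states:
  I0: { [E → . f (], [E → . f E (], [E → . f c B], [E → . f], [E → . x ( c], [E' → . E] }  — shift
  I1: { [E' → E .] }  — accept
  I2: { [E → . f (], [E → . f E (], [E → . f c B], [E → . f], [E → . x ( c], [E → f . (], [E → f . E (], [E → f . c B], [E → f .] }  — shift, reduce
  I3: { [E → x . ( c] }  — shift
  I4: { [E → x ( . c] }  — shift
  I5: { [E → x ( c .] }  — reduce
  I6: { [E → f ( .] }  — reduce
  I7: { [E → f E . (] }  — shift
  I8: { [B → . E g B], [B → . E], [E → . f (], [E → . f E (], [E → . f c B], [E → . f], [E → . x ( c], [E → f c . B] }  — shift
  I9: { [E → f c B .] }  — reduce
  I10: { [B → E . g B], [B → E .] }  — shift, reduce
  I11: { [B → . E g B], [B → . E], [B → E g . B], [E → . f (], [E → . f E (], [E → . f c B], [E → . f], [E → . x ( c] }  — shift
  I12: { [B → E g B .] }  — reduce
  I13: { [E → f E ( .] }  — reduce

No state contains more than one complete item.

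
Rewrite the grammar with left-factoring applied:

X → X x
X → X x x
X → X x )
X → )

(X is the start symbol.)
Left-factoring transforms A → αβ₁ | αβ₂ into A → αA' and A' → β₁ | β₂
(α is the longest common prefix among the alternatives). Repeat until
no nonterminal has two alternatives with a common prefix.

Round 1: X has alternatives sharing prefix 'X x'. Introduce X': X → X x X'
  Add: X' → ε
  Add: X' → x
  Add: X' → )

No remaining common prefixes — done.

Resulting grammar:
X → X x X'
X' → ε
X' → x
X' → )
X → )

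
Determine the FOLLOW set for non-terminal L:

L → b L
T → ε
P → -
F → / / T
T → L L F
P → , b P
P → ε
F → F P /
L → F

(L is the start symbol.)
L is the start symbol, so $ ∈ FOLLOW(L).
In L → b L: L is at the end; this adds FOLLOW(L) to itself — nothing new
In T → L L F: L is followed by L F, add FIRST(L F) \ {ε} = { '/', 'b' }
In T → L L F: L is followed by F, add FIRST(F) \ {ε} = { '/' }

Taking the union: FOLLOW(L) = { $, '/', 'b' }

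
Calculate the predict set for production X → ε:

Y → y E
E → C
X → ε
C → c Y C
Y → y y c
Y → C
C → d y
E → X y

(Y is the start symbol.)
{ 'y' }

PREDICT(X → ε) = (FIRST(RHS) \ {ε}) ∪ (FOLLOW(X) if ε ∈ FIRST(RHS), i.e. RHS ⇒* ε)
The right-hand side is ε (FIRST(ε) = { ε }), so the predict set is FOLLOW(X) = { 'y' }
PREDICT(X → ε) = { 'y' }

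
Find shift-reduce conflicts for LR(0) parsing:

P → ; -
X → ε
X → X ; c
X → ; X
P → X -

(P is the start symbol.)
Yes — I0: [X → .] vs [P → . ; -]; I1: [X → .] vs [P → ; . -]; I8: [X → .] vs [X → . ; X]; I9: [X → ; X .] vs [X → X . ; c]

A shift-reduce conflict occurs when an LR(0) state has both:
  - a complete (reduce) item [A → α .] (dot at the end), and
  - a shift item [B → β . c γ] (dot before a terminal).

Augment with P' → P and build the canonical LR(0) collection (I0 = CLOSURE({[P' → . P]}), then GOTO on every symbol after a dot until no new states appear). It has 10 states:
  I0: { [P → . ; -], [P → . X -], [P' → . P], [X → . ; X], [X → . X ; c], [X → .] }  — shift, reduce
  I1: { [P → ; . -], [X → . ; X], [X → . X ; c], [X → .], [X → ; . X] }  — shift, reduce
  I2: { [P' → P .] }  — accept
  I3: { [P → X . -], [X → X . ; c] }  — shift
  I4: { [P → X - .] }  — reduce
  I5: { [X → X ; . c] }  — shift
  I6: { [X → X ; c .] }  — reduce
  I7: { [P → ; - .] }  — reduce
  I8: { [X → . ; X], [X → . X ; c], [X → .], [X → ; . X] }  — shift, reduce
  I9: { [X → ; X .], [X → X . ; c] }  — shift, reduce

I0 contains reduce item [X → .] and shift items [P → . ; -], [X → . ; X] — shift-reduce conflict.
I1 contains reduce item [X → .] and shift items [P → ; . -], [X → . ; X] — shift-reduce conflict.
I8 contains reduce item [X → .] and shift item [X → . ; X] — shift-reduce conflict.
I9 contains reduce item [X → ; X .] and shift item [X → X . ; c] — shift-reduce conflict.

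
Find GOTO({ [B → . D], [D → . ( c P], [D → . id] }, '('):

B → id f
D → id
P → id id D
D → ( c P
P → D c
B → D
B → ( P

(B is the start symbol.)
{ [D → ( . c P] }

GOTO(I, '(') = CLOSURE({ [A → αX.β] : [A → α.Xβ] ∈ I, X = '(' })

Items with dot before '(', with the dot advanced:
  [D → . ( c P] → [D → ( . c P]
Closure adds nothing (no advanced item has the dot before a non-terminal).

GOTO = { [D → ( . c P] }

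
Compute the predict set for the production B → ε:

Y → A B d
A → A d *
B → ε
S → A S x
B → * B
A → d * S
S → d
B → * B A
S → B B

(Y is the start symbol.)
PREDICT(B → ε) = (FIRST(RHS) \ {ε}) ∪ (FOLLOW(B) if ε ∈ FIRST(RHS), i.e. RHS ⇒* ε)
The right-hand side is ε (FIRST(ε) = { ε }), so the predict set is FOLLOW(B) = { '*', 'd', 'x' }
PREDICT(B → ε) = { '*', 'd', 'x' }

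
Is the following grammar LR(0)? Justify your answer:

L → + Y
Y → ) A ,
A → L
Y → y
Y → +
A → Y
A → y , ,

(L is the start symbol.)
Augment with L' → L and build the canonical LR(0) collection (I0 = CLOSURE({[L' → . L]}), then GOTO on every symbol after a dot until no new states appear). It has 15 states:
  I0: { [L → . + Y], [L' → . L] }  — shift
  I1: { [L → + . Y], [Y → . ) A ,], [Y → . +], [Y → . y] }  — shift
  I2: { [L' → L .] }  — accept
  I3: { [A → . L], [A → . Y], [A → . y , ,], [L → . + Y], [Y → ) . A ,], [Y → . ) A ,], [Y → . +], [Y → . y] }  — shift
  I4: { [Y → + .] }  — reduce
  I5: { [L → + Y .] }  — reduce
  I6: { [Y → y .] }  — reduce
  I7: { [L → + . Y], [Y → + .], [Y → . ) A ,], [Y → . +], [Y → . y] }  — shift, reduce
  I8: { [Y → ) A . ,] }  — shift
  I9: { [A → L .] }  — reduce
  I10: { [A → Y .] }  — reduce
  I11: { [A → y . , ,], [Y → y .] }  — shift, reduce
  I12: { [A → y , . ,] }  — shift
  I13: { [A → y , , .] }  — reduce
  I14: { [Y → ) A , .] }  — reduce

Conflict in state I7:
  Shift-reduce conflict between [Y → + .] and [Y → . ) A ,]
So the grammar is NOT LR(0).

Answer: No. Shift-reduce conflict between [Y → + .] and [Y → . ) A ,]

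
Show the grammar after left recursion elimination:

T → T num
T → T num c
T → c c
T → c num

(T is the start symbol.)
T → c c T'
T → c num T'
T' → num T'
T' → num c T'
T' → ε

T is directly left-recursive. The standard transformation for
  A → A α₁ | ... | A α_m | β₁ | ... | β_n
is
  A  → β₁ A' | ... | β_n A'
  A' → α₁ A' | ... | α_m A' | ε

T → c c becomes T → c c T'
T → c num becomes T → c num T'
T → T num becomes T' → num T'
T → T num c becomes T' → num c T'
Add T' → ε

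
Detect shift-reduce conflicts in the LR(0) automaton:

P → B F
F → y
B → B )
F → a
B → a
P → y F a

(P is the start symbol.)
Augment with P' → P and build the canonical LR(0) collection (I0 = CLOSURE({[P' → . P]}), then GOTO on every symbol after a dot until no new states appear). It has 11 states:
  I0: { [B → . B )], [B → . a], [P → . B F], [P → . y F a], [P' → . P] }  — shift
  I1: { [B → B . )], [F → . a], [F → . y], [P → B . F] }  — shift
  I2: { [P' → P .] }  — accept
  I3: { [B → a .] }  — reduce
  I4: { [F → . a], [F → . y], [P → y . F a] }  — shift
  I5: { [P → y F . a] }  — shift
  I6: { [F → a .] }  — reduce
  I7: { [F → y .] }  — reduce
  I8: { [P → y F a .] }  — reduce
  I9: { [B → B ) .] }  — reduce
  I10: { [P → B F .] }  — reduce

No state contains both a complete item and a shift item.

Answer: No shift-reduce conflicts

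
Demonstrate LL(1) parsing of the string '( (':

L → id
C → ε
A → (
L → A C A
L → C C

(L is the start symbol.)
Stack is shown with the top on the left.

Stack    Input  Action
----------------------
L $      ( ( $  output L → A C A
A C A $  ( ( $  output A → (
( C A $  ( ( $  match '('
C A $    ( $    output C → ε
A $      ( $    output A → (
( $      ( $    match '('
$        $      accept

The string is accepted.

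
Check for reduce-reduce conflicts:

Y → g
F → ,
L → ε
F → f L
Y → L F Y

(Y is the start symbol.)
No reduce-reduce conflicts

A reduce-reduce conflict occurs when an LR(0) state has two complete items [A → α .] and [B → β .] — both call for a reduction, and with no lookahead the parser cannot choose between them.

Augment with Y' → Y and build the canonical LR(0) collection (I0 = CLOSURE({[Y' → . Y]}), then GOTO on every symbol after a dot until no new states appear). It has 9 states:
  I0: { [L → .], [Y → . L F Y], [Y → . g], [Y' → . Y] }  — shift, reduce
  I1: { [F → . ,], [F → . f L], [Y → L . F Y] }  — shift
  I2: { [Y' → Y .] }  — accept
  I3: { [Y → g .] }  — reduce
  I4: { [F → , .] }  — reduce
  I5: { [L → .], [Y → . L F Y], [Y → . g], [Y → L F . Y] }  — shift, reduce
  I6: { [F → f . L], [L → .] }  — reduce
  I7: { [F → f L .] }  — reduce
  I8: { [Y → L F Y .] }  — reduce

No state contains more than one complete item.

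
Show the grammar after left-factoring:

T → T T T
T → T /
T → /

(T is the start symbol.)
T → T T'
T' → T T
T' → /
T → /

Left-factoring transforms A → αβ₁ | αβ₂ into A → αA' and A' → β₁ | β₂
(α is the longest common prefix among the alternatives). Repeat until
no nonterminal has two alternatives with a common prefix.

Round 1: T has alternatives sharing prefix 'T'. Introduce T': T → T T'
  Add: T' → T T
  Add: T' → /

No remaining common prefixes — done.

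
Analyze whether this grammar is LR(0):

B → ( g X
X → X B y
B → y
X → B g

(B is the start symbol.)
Augment with B' → B and build the canonical LR(0) collection (I0 = CLOSURE({[B' → . B]}), then GOTO on every symbol after a dot until no new states appear). It has 10 states:
  I0: { [B → . ( g X], [B → . y], [B' → . B] }  — shift
  I1: { [B → ( . g X] }  — shift
  I2: { [B' → B .] }  — accept
  I3: { [B → y .] }  — reduce
  I4: { [B → ( g . X], [B → . ( g X], [B → . y], [X → . B g], [X → . X B y] }  — shift
  I5: { [X → B . g] }  — shift
  I6: { [B → ( g X .], [B → . ( g X], [B → . y], [X → X . B y] }  — shift, reduce
  I7: { [X → X B . y] }  — shift
  I8: { [X → X B y .] }  — reduce
  I9: { [X → B g .] }  — reduce

Conflict in state I6:
  Shift-reduce conflict between [B → ( g X .] and [B → . ( g X]
So the grammar is NOT LR(0).

Answer: No. Shift-reduce conflict between [B → ( g X .] and [B → . ( g X]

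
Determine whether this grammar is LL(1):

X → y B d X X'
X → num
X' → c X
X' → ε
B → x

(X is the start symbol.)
A grammar is LL(1) if for each non-terminal N with multiple productions, the predict sets of those productions are pairwise disjoint, where PREDICT(N → α) = (FIRST(α) \ {ε}) ∪ (FOLLOW(N) if α ⇒* ε).

Relevant sets:
  FOLLOW(X') = { $, 'c' }

For X:
  PREDICT(X → y B d X X') = { 'y' }
  PREDICT(X → num) = { 'num' }
For X':
  PREDICT(X' → c X) = { 'c' }
  PREDICT(X' → ε) = { $, 'c' }
B has a single production, so nothing to check there.

Conflict found: Predict set conflict for X': { 'c' }
The grammar is NOT LL(1).

Answer: No. Predict set conflict for X': { 'c' }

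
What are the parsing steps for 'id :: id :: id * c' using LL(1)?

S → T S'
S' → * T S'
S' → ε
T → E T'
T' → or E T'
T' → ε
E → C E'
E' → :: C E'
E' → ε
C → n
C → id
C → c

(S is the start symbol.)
LL(1) parsing maintains a stack (initially the start symbol over $) and the input. At each step: if the stack top is a terminal, match it against the current input token; if it is a non-terminal N, replace it with the RHS of M[N, lookahead] (the unique production whose predict set contains the lookahead).

Stack is shown with the top on the left.

Stack            Input                 Action
---------------------------------------------
S $              id :: id :: id * c $  output S → T S'
T S' $           id :: id :: id * c $  output T → E T'
E T' S' $        id :: id :: id * c $  output E → C E'
C E' T' S' $     id :: id :: id * c $  output C → id
id E' T' S' $    id :: id :: id * c $  match 'id'
E' T' S' $       :: id :: id * c $     output E' → :: C E'
:: C E' T' S' $  :: id :: id * c $     match '::'
C E' T' S' $     id :: id * c $        output C → id
id E' T' S' $    id :: id * c $        match 'id'
E' T' S' $       :: id * c $           output E' → :: C E'
:: C E' T' S' $  :: id * c $           match '::'
C E' T' S' $     id * c $              output C → id
id E' T' S' $    id * c $              match 'id'
E' T' S' $       * c $                 output E' → ε
T' S' $          * c $                 output T' → ε
S' $             * c $                 output S' → * T S'
* T S' $         * c $                 match '*'
T S' $           c $                   output T → E T'
E T' S' $        c $                   output E → C E'
C E' T' S' $     c $                   output C → c
c E' T' S' $     c $                   match 'c'
E' T' S' $       $                     output E' → ε
T' S' $          $                     output T' → ε
S' $             $                     output S' → ε
$                $                     accept

The string is accepted.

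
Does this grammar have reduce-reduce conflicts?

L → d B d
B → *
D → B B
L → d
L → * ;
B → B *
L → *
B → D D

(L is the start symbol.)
A reduce-reduce conflict occurs when an LR(0) state has two complete items [A → α .] and [B → β .] — both call for a reduction, and with no lookahead the parser cannot choose between them.

Augment with L' → L and build the canonical LR(0) collection (I0 = CLOSURE({[L' → . L]}), then GOTO on every symbol after a dot until no new states appear). It has 13 states:
  I0: { [L → . * ;], [L → . *], [L → . d B d], [L → . d], [L' → . L] }  — shift
  I1: { [L → * . ;], [L → * .] }  — shift, reduce
  I2: { [L' → L .] }  — accept
  I3: { [B → . *], [B → . B *], [B → . D D], [D → . B B], [L → d . B d], [L → d .] }  — shift, reduce
  I4: { [B → * .] }  — reduce
  I5: { [B → . *], [B → . B *], [B → . D D], [B → B . *], [D → . B B], [D → B . B], [L → d B . d] }  — shift
  I6: { [B → . *], [B → . B *], [B → . D D], [B → D . D], [D → . B B] }  — shift
  I7: { [B → . *], [B → . B *], [B → . D D], [B → B . *], [D → . B B], [D → B . B] }  — shift
  I8: { [B → . *], [B → . B *], [B → . D D], [B → D . D], [B → D D .], [D → . B B] }  — shift, reduce
  I9: { [B → * .], [B → B * .] }  — 2 reduces
  I10: { [B → . *], [B → . B *], [B → . D D], [B → B . *], [D → . B B], [D → B . B], [D → B B .] }  — shift, reduce
  I11: { [L → d B d .] }  — reduce
  I12: { [L → * ; .] }  — reduce

I9 contains complete items [B → * .], [B → B * .] — reduce-reduce conflict.

Answer: Yes — I9: [B → * .] vs [B → B * .]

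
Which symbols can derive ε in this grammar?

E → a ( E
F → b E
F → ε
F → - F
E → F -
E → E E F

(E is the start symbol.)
{ 'F' }

A non-terminal is nullable if it can derive ε (the empty string): either it has an ε-production, or it has a production whose right-hand side consists entirely of nullable non-terminals.

ε-productions: F → ε
So F is immediately nullable.
No further non-terminal can be added: every production for the remaining non-terminals contains a terminal or a non-nullable non-terminal.
Nullable = { 'F' }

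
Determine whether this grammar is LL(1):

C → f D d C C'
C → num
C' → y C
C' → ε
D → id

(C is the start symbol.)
Relevant sets:
  FOLLOW(C') = { $, 'y' }

For C:
  PREDICT(C → f D d C C') = { 'f' }
  PREDICT(C → num) = { 'num' }
For C':
  PREDICT(C' → y C) = { 'y' }
  PREDICT(C' → ε) = { $, 'y' }
D has a single production, so nothing to check there.

Conflict found: Predict set conflict for C': { 'y' }
The grammar is NOT LL(1).

Answer: No. Predict set conflict for C': { 'y' }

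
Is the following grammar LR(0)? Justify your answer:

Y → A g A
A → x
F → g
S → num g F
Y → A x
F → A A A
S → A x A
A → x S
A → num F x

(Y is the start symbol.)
No. Shift-reduce conflict between [A → x .] and [A → . num F x]

A grammar is LR(0) if no state in the canonical LR(0) collection has:
  - both a shift item (dot before a terminal) and a complete item (shift-reduce conflict), or
  - two or more complete items (reduce-reduce conflict; the accept item [Y' → Y .] counts as a complete item here).

Augment with Y' → Y and build the canonical LR(0) collection (I0 = CLOSURE({[Y' → . Y]}), then GOTO on every symbol after a dot until no new states appear). It has 21 states:
  I0: { [A → . num F x], [A → . x S], [A → . x], [Y → . A g A], [Y → . A x], [Y' → . Y] }  — shift
  I1: { [Y → A . g A], [Y → A . x] }  — shift
  I2: { [Y' → Y .] }  — accept
  I3: { [A → . num F x], [A → . x S], [A → . x], [A → num . F x], [F → . A A A], [F → . g] }  — shift
  I4: { [A → . num F x], [A → . x S], [A → . x], [A → x . S], [A → x .], [S → . A x A], [S → . num g F] }  — shift, reduce
  I5: { [S → A . x A] }  — shift
  I6: { [A → x S .] }  — reduce
  I7: { [A → . num F x], [A → . x S], [A → . x], [A → num . F x], [F → . A A A], [F → . g], [S → num . g F] }  — shift
  I8: { [A → . num F x], [A → . x S], [A → . x], [F → A . A A] }  — shift
  I9: { [A → num F . x] }  — shift
  I10: { [A → . num F x], [A → . x S], [A → . x], [F → . A A A], [F → . g], [F → g .], [S → num g . F] }  — shift, reduce
  I11: { [S → num g F .] }  — reduce
  I12: { [F → g .] }  — reduce
  I13: { [A → num F x .] }  — reduce
  I14: { [A → . num F x], [A → . x S], [A → . x], [F → A A . A] }  — shift
  I15: { [F → A A A .] }  — reduce
  I16: { [A → . num F x], [A → . x S], [A → . x], [S → A x . A] }  — shift
  I17: { [S → A x A .] }  — reduce
  I18: { [A → . num F x], [A → . x S], [A → . x], [Y → A g . A] }  — shift
  I19: { [Y → A x .] }  — reduce
  I20: { [Y → A g A .] }  — reduce

Conflict in state I4:
  Shift-reduce conflict between [A → x .] and [A → . num F x]
So the grammar is NOT LR(0).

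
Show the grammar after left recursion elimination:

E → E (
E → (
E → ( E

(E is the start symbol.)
E is directly left-recursive. The standard transformation for
  A → A α₁ | ... | A α_m | β₁ | ... | β_n
is
  A  → β₁ A' | ... | β_n A'
  A' → α₁ A' | ... | α_m A' | ε

E → ( becomes E → ( E'
E → ( E becomes E → ( E E'
E → E ( becomes E' → ( E'
Add E' → ε

Resulting grammar:
E → ( E'
E → ( E E'
E' → ( E'
E' → ε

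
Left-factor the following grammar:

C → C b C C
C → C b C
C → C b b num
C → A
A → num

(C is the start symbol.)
Left-factoring transforms A → αβ₁ | αβ₂ into A → αA' and A' → β₁ | β₂
(α is the longest common prefix among the alternatives). Repeat until
no nonterminal has two alternatives with a common prefix.

Round 1: C has alternatives sharing prefix 'C b'. Introduce C': C → C b C'
  Add: C' → C C
  Add: C' → C
  Add: C' → b num

Round 2: C' has alternatives sharing prefix 'C'. Introduce C'': C' → C C''
  Add: C'' → C
  Add: C'' → ε

No remaining common prefixes — done.

Resulting grammar:
C → C b C'
C' → C C''
C'' → C
C'' → ε
C' → b num
C → A
A → num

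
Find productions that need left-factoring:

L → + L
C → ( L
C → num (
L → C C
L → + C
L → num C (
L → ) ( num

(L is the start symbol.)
Left-factoring is needed when two productions for the same non-terminal
share a common prefix on the right-hand side.

Productions for L:
  L → + L
  L → C C
  L → + C
  L → num C (
  L → ) ( num
Productions for C:
  C → ( L
  C → num (

Found common prefix '+' in productions for L

Answer: Yes, L has productions with common prefix '+'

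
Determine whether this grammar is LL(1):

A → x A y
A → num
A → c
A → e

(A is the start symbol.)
Yes, the grammar is LL(1).

A grammar is LL(1) if for each non-terminal N with multiple productions, the predict sets of those productions are pairwise disjoint, where PREDICT(N → α) = (FIRST(α) \ {ε}) ∪ (FOLLOW(N) if α ⇒* ε).

For A:
  PREDICT(A → x A y) = { 'x' }
  PREDICT(A → num) = { 'num' }
  PREDICT(A → c) = { 'c' }
  PREDICT(A → e) = { 'e' }

All predict sets are disjoint. The grammar IS LL(1).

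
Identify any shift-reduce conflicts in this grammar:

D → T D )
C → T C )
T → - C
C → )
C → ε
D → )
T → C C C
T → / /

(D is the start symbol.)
Augment with D' → D and build the canonical LR(0) collection (I0 = CLOSURE({[D' → . D]}), then GOTO on every symbol after a dot until no new states appear). It has 17 states:
  I0: { [C → . )], [C → . T C )], [C → .], [D → . )], [D → . T D )], [D' → . D], [T → . - C], [T → . / /], [T → . C C C] }  — shift, reduce
  I1: { [C → ) .], [D → ) .] }  — 2 reduces
  I2: { [C → . )], [C → . T C )], [C → .], [T → - . C], [T → . - C], [T → . / /], [T → . C C C] }  — shift, reduce
  I3: { [T → / . /] }  — shift
  I4: { [C → . )], [C → . T C )], [C → .], [T → . - C], [T → . / /], [T → . C C C], [T → C . C C] }  — shift, reduce
  I5: { [D' → D .] }  — accept
  I6: { [C → . )], [C → . T C )], [C → .], [C → T . C )], [D → . )], [D → . T D )], [D → T . D )], [T → . - C], [T → . / /], [T → . C C C] }  — shift, reduce
  I7: { [C → . )], [C → . T C )], [C → .], [C → T C . )], [T → . - C], [T → . / /], [T → . C C C], [T → C . C C] }  — shift, reduce
  I8: { [D → T D . )] }  — shift
  I9: { [D → T D ) .] }  — reduce
  I10: { [C → ) .], [C → T C ) .] }  — 2 reduces
  I11: { [C → . )], [C → . T C )], [C → .], [T → . - C], [T → . / /], [T → . C C C], [T → C . C C], [T → C C . C] }  — shift, reduce
  I12: { [C → . )], [C → . T C )], [C → .], [C → T . C )], [T → . - C], [T → . / /], [T → . C C C] }  — shift, reduce
  I13: { [C → ) .] }  — reduce
  I14: { [C → . )], [C → . T C )], [C → .], [T → . - C], [T → . / /], [T → . C C C], [T → C . C C], [T → C C . C], [T → C C C .] }  — shift, 2 reduces
  I15: { [T → / / .] }  — reduce
  I16: { [C → . )], [C → . T C )], [C → .], [T → - C .], [T → . - C], [T → . / /], [T → . C C C], [T → C . C C] }  — shift, 2 reduces

I0 contains reduce item [C → .] and shift items [C → . )], [D → . )], [T → . - C], [T → . / /] — shift-reduce conflict.
I2 contains reduce item [C → .] and shift items [C → . )], [T → . - C], [T → . / /] — shift-reduce conflict.
I4 contains reduce item [C → .] and shift items [C → . )], [T → . - C], [T → . / /] — shift-reduce conflict.
I6 contains reduce item [C → .] and shift items [C → . )], [D → . )], [T → . - C], [T → . / /] — shift-reduce conflict.
I7 contains reduce item [C → .] and shift items [C → . )], [C → T C . )], [T → . - C], [T → . / /] — shift-reduce conflict.
I11 contains reduce item [C → .] and shift items [C → . )], [T → . - C], [T → . / /] — shift-reduce conflict.
I12 contains reduce item [C → .] and shift items [C → . )], [T → . - C], [T → . / /] — shift-reduce conflict.
I14 contains reduce items [C → .], [T → C C C .] and shift items [C → . )], [T → . - C], [T → . / /] — shift-reduce conflict.
I16 contains reduce items [C → .], [T → - C .] and shift items [C → . )], [T → . - C], [T → . / /] — shift-reduce conflict.

Answer: Yes — I0: [C → .] vs [C → . )]; I2: [C → .] vs [C → . )]; I4: [C → .] vs [C → . )]; I6: [C → .] vs [C → . )]; I7: [C → .] vs [C → . )]; I11: [C → .] vs [C → . )]; I12: [C → .] vs [C → . )]; I14: [C → .] vs [C → . )]; I16: [C → .] vs [C → . )]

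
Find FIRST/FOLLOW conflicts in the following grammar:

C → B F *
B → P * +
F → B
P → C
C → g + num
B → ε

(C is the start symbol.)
Yes. B → P '*' '+' with FOLLOW(B) on { '*', 'g' }

Nullable non-terminals: B, F.
FIRST sets used below: FIRST(P) = { '*', 'g' }

B: nullable alternative(s) B → ε; FOLLOW(B) = { '*', 'g' }
  B → P * +: FIRST \ {ε} = { '*', 'g' } — overlaps FOLLOW(B) on { '*', 'g' }: CONFLICT
  B → ε: FIRST \ {ε} = { } — this is the only nullable alternative, skip
F has a nullable alternative but only one production, so nothing to check.

C, P have no nullable alternative, so no FIRST/FOLLOW check is needed there.

So the grammar has 1 FIRST/FOLLOW conflict (marked CONFLICT above).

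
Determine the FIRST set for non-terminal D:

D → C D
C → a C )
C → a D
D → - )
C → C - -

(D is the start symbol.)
{ '-', 'a' }

To compute FIRST(D), examine every production with D on the left-hand side, reading each right-hand side left to right until a non-nullable symbol is reached.

FIRST sets of the other non-terminals involved (by the same procedure, iterated to a fixed point):
  FIRST(C) = { 'a' }

From D → C D:
  - C is a non-terminal: add FIRST(C) \ {ε} = { 'a' }
    C is not nullable, so stop
From D → - ):
  - '-' is a terminal: add '-' and stop

Collecting: FIRST(D) = { '-', 'a' }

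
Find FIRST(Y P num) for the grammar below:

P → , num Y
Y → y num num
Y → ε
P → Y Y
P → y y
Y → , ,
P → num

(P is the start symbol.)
{ ',', 'num', 'y' }

FIRST sets of the non-terminals involved (from the grammar, by fixed-point iteration):
  FIRST(Y) = { ',', 'y', ε }
  FIRST(P) = { ',', 'num', 'y', ε }

To compute FIRST(Y P num), process the symbols left to right:
Symbol Y is a non-terminal. Add FIRST(Y) \ {ε} = { ',', 'y' }
Y is nullable (ε ∈ FIRST(Y)), continue to the next symbol.
Symbol P is a non-terminal. Add FIRST(P) \ {ε} = { ',', 'num', 'y' }
P is nullable (ε ∈ FIRST(P)), continue to the next symbol.
Symbol num is a terminal. Add 'num' and stop.
FIRST(Y P num) = { ',', 'num', 'y' }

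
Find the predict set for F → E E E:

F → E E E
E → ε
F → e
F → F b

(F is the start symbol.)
{ $, 'b' }

PREDICT(F → E E E) = (FIRST(RHS) \ {ε}) ∪ (FOLLOW(F) if ε ∈ FIRST(RHS), i.e. RHS ⇒* ε)
FIRST(E) = { ε }
FIRST(E E E) = { ε }
ε ∈ FIRST(E E E) (the right-hand side is nullable), so add FOLLOW(F) = { $, 'b' }
PREDICT(F → E E E) = { $, 'b' }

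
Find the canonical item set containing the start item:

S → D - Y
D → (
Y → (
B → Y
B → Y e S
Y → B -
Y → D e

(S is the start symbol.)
First, augment the grammar with S' → S
I₀ = CLOSURE({ [S' → . S] }):
  [S' → . S] has the dot before S: add [S → . D - Y]
  [S → . D - Y] has the dot before D: add [D → . (]
No further items can be added.

I₀ = { [D → . (], [S → . D - Y], [S' → . S] }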